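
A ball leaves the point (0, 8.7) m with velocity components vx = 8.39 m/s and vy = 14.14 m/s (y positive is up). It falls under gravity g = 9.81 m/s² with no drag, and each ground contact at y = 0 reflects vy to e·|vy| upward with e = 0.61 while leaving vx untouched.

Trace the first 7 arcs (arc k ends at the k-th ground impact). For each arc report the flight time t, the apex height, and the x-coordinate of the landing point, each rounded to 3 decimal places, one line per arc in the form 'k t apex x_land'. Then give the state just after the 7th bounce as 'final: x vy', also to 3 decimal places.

1 3.404 18.891 28.558
2 2.394 7.029 48.646
3 1.460 2.616 60.899
4 0.891 0.973 68.374
5 0.543 0.362 72.933
6 0.331 0.135 75.714
7 0.202 0.050 77.411
final: 77.411 0.605

Arc 1: start y=8.700, vy=14.140 → t=3.404, apex=18.891, x_land=28.558, impact vy=-19.252
  bounce: vy ← 0.61·19.252 = 11.744
Arc 2: start y=0.000, vy=11.744 → t=2.394, apex=7.029, x_land=48.646, impact vy=-11.744
  bounce: vy ← 0.61·11.744 = 7.164
Arc 3: start y=0.000, vy=7.164 → t=1.460, apex=2.616, x_land=60.899, impact vy=-7.164
  bounce: vy ← 0.61·7.164 = 4.370
Arc 4: start y=0.000, vy=4.370 → t=0.891, apex=0.973, x_land=68.374, impact vy=-4.370
  bounce: vy ← 0.61·4.370 = 2.666
Arc 5: start y=0.000, vy=2.666 → t=0.543, apex=0.362, x_land=72.933, impact vy=-2.666
  bounce: vy ← 0.61·2.666 = 1.626
Arc 6: start y=0.000, vy=1.626 → t=0.331, apex=0.135, x_land=75.714, impact vy=-1.626
  bounce: vy ← 0.61·1.626 = 0.992
Arc 7: start y=0.000, vy=0.992 → t=0.202, apex=0.050, x_land=77.411, impact vy=-0.992
  bounce: vy ← 0.61·0.992 = 0.605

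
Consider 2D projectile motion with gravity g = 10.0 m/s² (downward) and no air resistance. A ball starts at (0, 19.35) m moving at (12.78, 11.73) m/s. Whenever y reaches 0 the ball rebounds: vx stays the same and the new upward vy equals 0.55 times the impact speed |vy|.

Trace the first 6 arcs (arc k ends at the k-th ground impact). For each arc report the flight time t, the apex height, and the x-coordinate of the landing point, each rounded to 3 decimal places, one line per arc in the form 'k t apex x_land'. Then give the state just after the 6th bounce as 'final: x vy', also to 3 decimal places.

Arc 1: start y=19.350, vy=11.730 → t=3.463, apex=26.230, x_land=44.262, impact vy=-22.904
  bounce: vy ← 0.55·22.904 = 12.597
Arc 2: start y=0.000, vy=12.597 → t=2.519, apex=7.934, x_land=76.461, impact vy=-12.597
  bounce: vy ← 0.55·12.597 = 6.928
Arc 3: start y=0.000, vy=6.928 → t=1.386, apex=2.400, x_land=94.170, impact vy=-6.928
  bounce: vy ← 0.55·6.928 = 3.811
Arc 4: start y=0.000, vy=3.811 → t=0.762, apex=0.726, x_land=103.910, impact vy=-3.811
  bounce: vy ← 0.55·3.811 = 2.096
Arc 5: start y=0.000, vy=2.096 → t=0.419, apex=0.220, x_land=109.267, impact vy=-2.096
  bounce: vy ← 0.55·2.096 = 1.153
Arc 6: start y=0.000, vy=1.153 → t=0.231, apex=0.066, x_land=112.213, impact vy=-1.153
  bounce: vy ← 0.55·1.153 = 0.634

1 3.463 26.230 44.262
2 2.519 7.934 76.461
3 1.386 2.400 94.170
4 0.762 0.726 103.910
5 0.419 0.220 109.267
6 0.231 0.066 112.213
final: 112.213 0.634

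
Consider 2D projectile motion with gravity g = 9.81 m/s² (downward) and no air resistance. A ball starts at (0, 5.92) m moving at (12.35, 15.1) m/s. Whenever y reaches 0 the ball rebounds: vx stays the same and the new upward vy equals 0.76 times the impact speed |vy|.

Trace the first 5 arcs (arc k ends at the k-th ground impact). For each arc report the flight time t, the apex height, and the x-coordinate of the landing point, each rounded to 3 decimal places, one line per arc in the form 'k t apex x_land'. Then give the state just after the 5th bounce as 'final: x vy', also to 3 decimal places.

Arc 1: start y=5.920, vy=15.100 → t=3.430, apex=17.541, x_land=42.365, impact vy=-18.552
  bounce: vy ← 0.76·18.552 = 14.099
Arc 2: start y=0.000, vy=14.099 → t=2.874, apex=10.132, x_land=77.864, impact vy=-14.099
  bounce: vy ← 0.76·14.099 = 10.715
Arc 3: start y=0.000, vy=10.715 → t=2.185, apex=5.852, x_land=104.844, impact vy=-10.715
  bounce: vy ← 0.76·10.715 = 8.144
Arc 4: start y=0.000, vy=8.144 → t=1.660, apex=3.380, x_land=125.348, impact vy=-8.144
  bounce: vy ← 0.76·8.144 = 6.189
Arc 5: start y=0.000, vy=6.189 → t=1.262, apex=1.952, x_land=140.932, impact vy=-6.189
  bounce: vy ← 0.76·6.189 = 4.704

1 3.430 17.541 42.365
2 2.874 10.132 77.864
3 2.185 5.852 104.844
4 1.660 3.380 125.348
5 1.262 1.952 140.932
final: 140.932 4.704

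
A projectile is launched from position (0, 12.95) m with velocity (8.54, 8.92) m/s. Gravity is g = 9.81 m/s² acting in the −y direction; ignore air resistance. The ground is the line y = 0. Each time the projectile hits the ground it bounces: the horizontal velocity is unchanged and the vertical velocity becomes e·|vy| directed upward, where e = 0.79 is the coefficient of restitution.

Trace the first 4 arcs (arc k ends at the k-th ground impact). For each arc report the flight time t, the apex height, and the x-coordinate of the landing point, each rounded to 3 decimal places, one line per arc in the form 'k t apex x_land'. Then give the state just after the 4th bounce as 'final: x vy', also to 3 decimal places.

1 2.771 17.005 23.666
2 2.942 10.613 48.790
3 2.324 6.624 68.638
4 1.836 4.134 84.318
final: 84.318 7.115

Arc 1: start y=12.950, vy=8.920 → t=2.771, apex=17.005, x_land=23.666, impact vy=-18.266
  bounce: vy ← 0.79·18.266 = 14.430
Arc 2: start y=0.000, vy=14.430 → t=2.942, apex=10.613, x_land=48.790, impact vy=-14.430
  bounce: vy ← 0.79·14.430 = 11.400
Arc 3: start y=0.000, vy=11.400 → t=2.324, apex=6.624, x_land=68.638, impact vy=-11.400
  bounce: vy ← 0.79·11.400 = 9.006
Arc 4: start y=0.000, vy=9.006 → t=1.836, apex=4.134, x_land=84.318, impact vy=-9.006
  bounce: vy ← 0.79·9.006 = 7.115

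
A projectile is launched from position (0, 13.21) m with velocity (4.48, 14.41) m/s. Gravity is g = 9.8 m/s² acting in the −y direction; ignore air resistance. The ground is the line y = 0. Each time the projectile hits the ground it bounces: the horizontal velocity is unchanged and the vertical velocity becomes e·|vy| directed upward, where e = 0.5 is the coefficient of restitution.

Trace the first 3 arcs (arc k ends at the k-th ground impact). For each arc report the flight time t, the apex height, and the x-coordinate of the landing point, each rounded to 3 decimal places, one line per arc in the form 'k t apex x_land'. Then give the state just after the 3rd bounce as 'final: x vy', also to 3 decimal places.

Arc 1: start y=13.210, vy=14.410 → t=3.674, apex=23.804, x_land=16.462, impact vy=-21.600
  bounce: vy ← 0.5·21.600 = 10.800
Arc 2: start y=0.000, vy=10.800 → t=2.204, apex=5.951, x_land=26.336, impact vy=-10.800
  bounce: vy ← 0.5·10.800 = 5.400
Arc 3: start y=0.000, vy=5.400 → t=1.102, apex=1.488, x_land=31.273, impact vy=-5.400
  bounce: vy ← 0.5·5.400 = 2.700

1 3.674 23.804 16.462
2 2.204 5.951 26.336
3 1.102 1.488 31.273
final: 31.273 2.700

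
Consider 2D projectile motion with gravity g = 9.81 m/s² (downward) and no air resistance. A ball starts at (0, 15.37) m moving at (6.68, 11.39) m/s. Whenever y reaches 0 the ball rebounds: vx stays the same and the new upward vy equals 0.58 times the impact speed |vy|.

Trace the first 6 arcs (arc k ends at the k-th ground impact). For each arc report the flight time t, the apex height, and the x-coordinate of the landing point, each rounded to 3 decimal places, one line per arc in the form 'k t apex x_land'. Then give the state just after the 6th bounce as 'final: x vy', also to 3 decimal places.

1 3.278 21.982 21.897
2 2.456 7.395 38.301
3 1.424 2.488 47.816
4 0.826 0.837 53.334
5 0.479 0.282 56.535
6 0.278 0.095 58.391
final: 58.391 0.791

Arc 1: start y=15.370, vy=11.390 → t=3.278, apex=21.982, x_land=21.897, impact vy=-20.768
  bounce: vy ← 0.58·20.768 = 12.045
Arc 2: start y=0.000, vy=12.045 → t=2.456, apex=7.395, x_land=38.301, impact vy=-12.045
  bounce: vy ← 0.58·12.045 = 6.986
Arc 3: start y=0.000, vy=6.986 → t=1.424, apex=2.488, x_land=47.816, impact vy=-6.986
  bounce: vy ← 0.58·6.986 = 4.052
Arc 4: start y=0.000, vy=4.052 → t=0.826, apex=0.837, x_land=53.334, impact vy=-4.052
  bounce: vy ← 0.58·4.052 = 2.350
Arc 5: start y=0.000, vy=2.350 → t=0.479, apex=0.282, x_land=56.535, impact vy=-2.350
  bounce: vy ← 0.58·2.350 = 1.363
Arc 6: start y=0.000, vy=1.363 → t=0.278, apex=0.095, x_land=58.391, impact vy=-1.363
  bounce: vy ← 0.58·1.363 = 0.791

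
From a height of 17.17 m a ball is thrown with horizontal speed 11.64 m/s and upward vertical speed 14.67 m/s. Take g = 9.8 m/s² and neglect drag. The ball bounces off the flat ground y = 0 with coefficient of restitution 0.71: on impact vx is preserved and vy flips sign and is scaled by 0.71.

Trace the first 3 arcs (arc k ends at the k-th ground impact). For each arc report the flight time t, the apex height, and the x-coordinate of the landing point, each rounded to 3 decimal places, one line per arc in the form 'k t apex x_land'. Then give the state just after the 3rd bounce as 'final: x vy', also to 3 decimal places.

Arc 1: start y=17.170, vy=14.670 → t=3.894, apex=28.150, x_land=45.324, impact vy=-23.489
  bounce: vy ← 0.71·23.489 = 16.677
Arc 2: start y=0.000, vy=16.677 → t=3.404, apex=14.190, x_land=84.941, impact vy=-16.677
  bounce: vy ← 0.71·16.677 = 11.841
Arc 3: start y=0.000, vy=11.841 → t=2.417, apex=7.153, x_land=113.069, impact vy=-11.841
  bounce: vy ← 0.71·11.841 = 8.407

1 3.894 28.150 45.324
2 3.404 14.190 84.941
3 2.417 7.153 113.069
final: 113.069 8.407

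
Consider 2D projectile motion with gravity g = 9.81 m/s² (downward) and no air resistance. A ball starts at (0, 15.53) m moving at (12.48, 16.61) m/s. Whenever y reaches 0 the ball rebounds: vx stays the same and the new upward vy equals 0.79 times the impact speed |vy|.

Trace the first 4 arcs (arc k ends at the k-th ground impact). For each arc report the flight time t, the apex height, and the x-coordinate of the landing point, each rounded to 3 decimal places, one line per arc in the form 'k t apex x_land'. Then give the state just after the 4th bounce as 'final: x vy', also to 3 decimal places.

Arc 1: start y=15.530, vy=16.610 → t=4.149, apex=29.592, x_land=51.784, impact vy=-24.095
  bounce: vy ← 0.79·24.095 = 19.035
Arc 2: start y=0.000, vy=19.035 → t=3.881, apex=18.468, x_land=100.217, impact vy=-19.035
  bounce: vy ← 0.79·19.035 = 15.038
Arc 3: start y=0.000, vy=15.038 → t=3.066, apex=11.526, x_land=138.479, impact vy=-15.038
  bounce: vy ← 0.79·15.038 = 11.880
Arc 4: start y=0.000, vy=11.880 → t=2.422, apex=7.193, x_land=168.705, impact vy=-11.880
  bounce: vy ← 0.79·11.880 = 9.385

1 4.149 29.592 51.784
2 3.881 18.468 100.217
3 3.066 11.526 138.479
4 2.422 7.193 168.705
final: 168.705 9.385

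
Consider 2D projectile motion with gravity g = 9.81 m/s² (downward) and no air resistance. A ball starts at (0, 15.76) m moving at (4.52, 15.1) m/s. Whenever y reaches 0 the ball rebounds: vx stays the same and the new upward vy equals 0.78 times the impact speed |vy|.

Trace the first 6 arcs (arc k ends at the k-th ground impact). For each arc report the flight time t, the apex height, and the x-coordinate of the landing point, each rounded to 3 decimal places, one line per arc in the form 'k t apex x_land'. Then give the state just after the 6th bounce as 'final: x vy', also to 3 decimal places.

1 3.902 27.381 17.637
2 3.686 16.659 34.297
3 2.875 10.135 47.291
4 2.242 6.166 57.427
5 1.749 3.752 65.333
6 1.364 2.282 71.500
final: 71.500 5.220

Arc 1: start y=15.760, vy=15.100 → t=3.902, apex=27.381, x_land=17.637, impact vy=-23.178
  bounce: vy ← 0.78·23.178 = 18.079
Arc 2: start y=0.000, vy=18.079 → t=3.686, apex=16.659, x_land=34.297, impact vy=-18.079
  bounce: vy ← 0.78·18.079 = 14.102
Arc 3: start y=0.000, vy=14.102 → t=2.875, apex=10.135, x_land=47.291, impact vy=-14.102
  bounce: vy ← 0.78·14.102 = 10.999
Arc 4: start y=0.000, vy=10.999 → t=2.242, apex=6.166, x_land=57.427, impact vy=-10.999
  bounce: vy ← 0.78·10.999 = 8.579
Arc 5: start y=0.000, vy=8.579 → t=1.749, apex=3.752, x_land=65.333, impact vy=-8.579
  bounce: vy ← 0.78·8.579 = 6.692
Arc 6: start y=0.000, vy=6.692 → t=1.364, apex=2.282, x_land=71.500, impact vy=-6.692
  bounce: vy ← 0.78·6.692 = 5.220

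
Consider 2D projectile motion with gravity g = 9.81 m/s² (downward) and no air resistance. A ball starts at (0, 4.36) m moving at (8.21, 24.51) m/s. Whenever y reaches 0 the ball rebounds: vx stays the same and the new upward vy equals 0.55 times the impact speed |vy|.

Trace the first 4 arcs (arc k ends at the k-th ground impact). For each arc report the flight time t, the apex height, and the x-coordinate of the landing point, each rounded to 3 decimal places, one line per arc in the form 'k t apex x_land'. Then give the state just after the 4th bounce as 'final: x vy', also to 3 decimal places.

1 5.169 34.979 42.437
2 2.937 10.581 66.553
3 1.616 3.201 79.818
4 0.889 0.968 87.113
final: 87.113 2.397

Arc 1: start y=4.360, vy=24.510 → t=5.169, apex=34.979, x_land=42.437, impact vy=-26.197
  bounce: vy ← 0.55·26.197 = 14.408
Arc 2: start y=0.000, vy=14.408 → t=2.937, apex=10.581, x_land=66.553, impact vy=-14.408
  bounce: vy ← 0.55·14.408 = 7.925
Arc 3: start y=0.000, vy=7.925 → t=1.616, apex=3.201, x_land=79.818, impact vy=-7.925
  bounce: vy ← 0.55·7.925 = 4.359
Arc 4: start y=0.000, vy=4.359 → t=0.889, apex=0.968, x_land=87.113, impact vy=-4.359
  bounce: vy ← 0.55·4.359 = 2.397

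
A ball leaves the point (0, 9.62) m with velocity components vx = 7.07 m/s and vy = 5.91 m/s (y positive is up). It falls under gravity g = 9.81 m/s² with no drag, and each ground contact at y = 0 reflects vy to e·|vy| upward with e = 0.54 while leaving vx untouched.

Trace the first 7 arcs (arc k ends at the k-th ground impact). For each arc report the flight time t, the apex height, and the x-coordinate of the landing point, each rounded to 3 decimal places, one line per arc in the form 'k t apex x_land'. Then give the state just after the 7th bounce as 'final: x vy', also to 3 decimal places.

Arc 1: start y=9.620, vy=5.910 → t=2.127, apex=11.400, x_land=15.038, impact vy=-14.956
  bounce: vy ← 0.54·14.956 = 8.076
Arc 2: start y=0.000, vy=8.076 → t=1.646, apex=3.324, x_land=26.678, impact vy=-8.076
  bounce: vy ← 0.54·8.076 = 4.361
Arc 3: start y=0.000, vy=4.361 → t=0.889, apex=0.969, x_land=32.964, impact vy=-4.361
  bounce: vy ← 0.54·4.361 = 2.355
Arc 4: start y=0.000, vy=2.355 → t=0.480, apex=0.283, x_land=36.359, impact vy=-2.355
  bounce: vy ← 0.54·2.355 = 1.272
Arc 5: start y=0.000, vy=1.272 → t=0.259, apex=0.082, x_land=38.192, impact vy=-1.272
  bounce: vy ← 0.54·1.272 = 0.687
Arc 6: start y=0.000, vy=0.687 → t=0.140, apex=0.024, x_land=39.182, impact vy=-0.687
  bounce: vy ← 0.54·0.687 = 0.371
Arc 7: start y=0.000, vy=0.371 → t=0.076, apex=0.007, x_land=39.716, impact vy=-0.371
  bounce: vy ← 0.54·0.371 = 0.200

1 2.127 11.400 15.038
2 1.646 3.324 26.678
3 0.889 0.969 32.964
4 0.480 0.283 36.359
5 0.259 0.082 38.192
6 0.140 0.024 39.182
7 0.076 0.007 39.716
final: 39.716 0.200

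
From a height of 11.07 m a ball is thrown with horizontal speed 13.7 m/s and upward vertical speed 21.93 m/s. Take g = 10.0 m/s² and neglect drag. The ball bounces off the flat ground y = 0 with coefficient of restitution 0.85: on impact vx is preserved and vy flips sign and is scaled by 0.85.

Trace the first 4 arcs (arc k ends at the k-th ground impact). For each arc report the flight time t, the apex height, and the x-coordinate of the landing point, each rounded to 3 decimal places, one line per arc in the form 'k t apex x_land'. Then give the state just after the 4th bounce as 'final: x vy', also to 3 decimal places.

1 4.843 35.116 66.351
2 4.505 25.371 128.073
3 3.829 18.331 180.536
4 3.255 13.244 225.130
final: 225.130 13.834

Arc 1: start y=11.070, vy=21.930 → t=4.843, apex=35.116, x_land=66.351, impact vy=-26.501
  bounce: vy ← 0.85·26.501 = 22.526
Arc 2: start y=0.000, vy=22.526 → t=4.505, apex=25.371, x_land=128.073, impact vy=-22.526
  bounce: vy ← 0.85·22.526 = 19.147
Arc 3: start y=0.000, vy=19.147 → t=3.829, apex=18.331, x_land=180.536, impact vy=-19.147
  bounce: vy ← 0.85·19.147 = 16.275
Arc 4: start y=0.000, vy=16.275 → t=3.255, apex=13.244, x_land=225.130, impact vy=-16.275
  bounce: vy ← 0.85·16.275 = 13.834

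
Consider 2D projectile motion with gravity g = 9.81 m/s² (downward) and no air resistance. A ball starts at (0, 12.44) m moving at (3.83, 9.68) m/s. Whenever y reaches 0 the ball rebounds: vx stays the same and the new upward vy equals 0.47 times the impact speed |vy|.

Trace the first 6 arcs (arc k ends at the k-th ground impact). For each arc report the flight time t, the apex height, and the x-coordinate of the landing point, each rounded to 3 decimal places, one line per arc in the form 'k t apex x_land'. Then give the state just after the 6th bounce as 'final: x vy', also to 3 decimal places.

1 2.860 17.216 10.955
2 1.761 3.803 17.699
3 0.828 0.840 20.870
4 0.389 0.186 22.359
5 0.183 0.041 23.060
6 0.086 0.009 23.389
final: 23.389 0.198

Arc 1: start y=12.440, vy=9.680 → t=2.860, apex=17.216, x_land=10.955, impact vy=-18.379
  bounce: vy ← 0.47·18.379 = 8.638
Arc 2: start y=0.000, vy=8.638 → t=1.761, apex=3.803, x_land=17.699, impact vy=-8.638
  bounce: vy ← 0.47·8.638 = 4.060
Arc 3: start y=0.000, vy=4.060 → t=0.828, apex=0.840, x_land=20.870, impact vy=-4.060
  bounce: vy ← 0.47·4.060 = 1.908
Arc 4: start y=0.000, vy=1.908 → t=0.389, apex=0.186, x_land=22.359, impact vy=-1.908
  bounce: vy ← 0.47·1.908 = 0.897
Arc 5: start y=0.000, vy=0.897 → t=0.183, apex=0.041, x_land=23.060, impact vy=-0.897
  bounce: vy ← 0.47·0.897 = 0.422
Arc 6: start y=0.000, vy=0.422 → t=0.086, apex=0.009, x_land=23.389, impact vy=-0.422
  bounce: vy ← 0.47·0.422 = 0.198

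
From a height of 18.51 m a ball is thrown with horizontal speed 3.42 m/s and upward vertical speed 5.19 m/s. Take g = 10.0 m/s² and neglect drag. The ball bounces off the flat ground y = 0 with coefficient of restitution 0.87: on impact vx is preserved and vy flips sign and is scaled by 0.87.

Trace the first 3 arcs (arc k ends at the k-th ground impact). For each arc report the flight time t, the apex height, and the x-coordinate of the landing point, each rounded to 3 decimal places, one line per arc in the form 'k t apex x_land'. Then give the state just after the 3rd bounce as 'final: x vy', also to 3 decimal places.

Arc 1: start y=18.510, vy=5.190 → t=2.512, apex=19.857, x_land=8.590, impact vy=-19.928
  bounce: vy ← 0.87·19.928 = 17.338
Arc 2: start y=0.000, vy=17.338 → t=3.468, apex=15.030, x_land=20.449, impact vy=-17.338
  bounce: vy ← 0.87·17.338 = 15.084
Arc 3: start y=0.000, vy=15.084 → t=3.017, apex=11.376, x_land=30.767, impact vy=-15.084
  bounce: vy ← 0.87·15.084 = 13.123

1 2.512 19.857 8.590
2 3.468 15.030 20.449
3 3.017 11.376 30.767
final: 30.767 13.123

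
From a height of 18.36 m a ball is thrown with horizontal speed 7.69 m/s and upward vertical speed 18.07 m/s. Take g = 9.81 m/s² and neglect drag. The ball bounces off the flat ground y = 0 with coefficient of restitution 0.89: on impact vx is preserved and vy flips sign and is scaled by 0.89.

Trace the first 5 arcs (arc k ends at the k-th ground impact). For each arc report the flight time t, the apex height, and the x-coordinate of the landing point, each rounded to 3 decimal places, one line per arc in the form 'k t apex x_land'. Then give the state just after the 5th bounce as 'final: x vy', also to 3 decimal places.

1 4.513 35.002 34.708
2 4.755 27.725 71.273
3 4.232 21.961 103.817
4 3.766 17.396 132.781
5 3.352 13.779 158.559
final: 158.559 14.634

Arc 1: start y=18.360, vy=18.070 → t=4.513, apex=35.002, x_land=34.708, impact vy=-26.206
  bounce: vy ← 0.89·26.206 = 23.323
Arc 2: start y=0.000, vy=23.323 → t=4.755, apex=27.725, x_land=71.273, impact vy=-23.323
  bounce: vy ← 0.89·23.323 = 20.758
Arc 3: start y=0.000, vy=20.758 → t=4.232, apex=21.961, x_land=103.817, impact vy=-20.758
  bounce: vy ← 0.89·20.758 = 18.474
Arc 4: start y=0.000, vy=18.474 → t=3.766, apex=17.396, x_land=132.781, impact vy=-18.474
  bounce: vy ← 0.89·18.474 = 16.442
Arc 5: start y=0.000, vy=16.442 → t=3.352, apex=13.779, x_land=158.559, impact vy=-16.442
  bounce: vy ← 0.89·16.442 = 14.634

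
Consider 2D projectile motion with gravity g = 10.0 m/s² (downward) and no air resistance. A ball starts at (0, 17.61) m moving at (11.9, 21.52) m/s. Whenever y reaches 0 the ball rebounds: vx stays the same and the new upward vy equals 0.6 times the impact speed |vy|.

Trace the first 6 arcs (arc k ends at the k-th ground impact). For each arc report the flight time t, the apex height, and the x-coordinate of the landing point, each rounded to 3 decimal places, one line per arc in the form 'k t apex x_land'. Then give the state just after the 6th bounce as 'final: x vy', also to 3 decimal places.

Arc 1: start y=17.610, vy=21.520 → t=5.007, apex=40.766, x_land=59.588, impact vy=-28.554
  bounce: vy ← 0.6·28.554 = 17.132
Arc 2: start y=0.000, vy=17.132 → t=3.426, apex=14.676, x_land=100.362, impact vy=-17.132
  bounce: vy ← 0.6·17.132 = 10.279
Arc 3: start y=0.000, vy=10.279 → t=2.056, apex=5.283, x_land=124.827, impact vy=-10.279
  bounce: vy ← 0.6·10.279 = 6.168
Arc 4: start y=0.000, vy=6.168 → t=1.234, apex=1.902, x_land=139.506, impact vy=-6.168
  bounce: vy ← 0.6·6.168 = 3.701
Arc 5: start y=0.000, vy=3.701 → t=0.740, apex=0.685, x_land=148.313, impact vy=-3.701
  bounce: vy ← 0.6·3.701 = 2.220
Arc 6: start y=0.000, vy=2.220 → t=0.444, apex=0.246, x_land=153.598, impact vy=-2.220
  bounce: vy ← 0.6·2.220 = 1.332

1 5.007 40.766 59.588
2 3.426 14.676 100.362
3 2.056 5.283 124.827
4 1.234 1.902 139.506
5 0.740 0.685 148.313
6 0.444 0.246 153.598
final: 153.598 1.332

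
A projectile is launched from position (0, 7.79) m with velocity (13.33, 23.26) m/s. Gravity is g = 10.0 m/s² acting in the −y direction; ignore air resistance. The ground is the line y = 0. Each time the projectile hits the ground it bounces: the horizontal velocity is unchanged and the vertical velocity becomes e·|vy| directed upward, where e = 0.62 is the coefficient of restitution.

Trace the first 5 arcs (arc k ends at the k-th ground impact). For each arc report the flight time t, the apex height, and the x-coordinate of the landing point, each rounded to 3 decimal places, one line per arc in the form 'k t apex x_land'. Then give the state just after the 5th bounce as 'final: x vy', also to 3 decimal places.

Arc 1: start y=7.790, vy=23.260 → t=4.966, apex=34.841, x_land=66.193, impact vy=-26.397
  bounce: vy ← 0.62·26.397 = 16.366
Arc 2: start y=0.000, vy=16.366 → t=3.273, apex=13.393, x_land=109.826, impact vy=-16.366
  bounce: vy ← 0.62·16.366 = 10.147
Arc 3: start y=0.000, vy=10.147 → t=2.029, apex=5.148, x_land=136.879, impact vy=-10.147
  bounce: vy ← 0.62·10.147 = 6.291
Arc 4: start y=0.000, vy=6.291 → t=1.258, apex=1.979, x_land=153.651, impact vy=-6.291
  bounce: vy ← 0.62·6.291 = 3.901
Arc 5: start y=0.000, vy=3.901 → t=0.780, apex=0.761, x_land=164.050, impact vy=-3.901
  bounce: vy ← 0.62·3.901 = 2.418

1 4.966 34.841 66.193
2 3.273 13.393 109.826
3 2.029 5.148 136.879
4 1.258 1.979 153.651
5 0.780 0.761 164.050
final: 164.050 2.418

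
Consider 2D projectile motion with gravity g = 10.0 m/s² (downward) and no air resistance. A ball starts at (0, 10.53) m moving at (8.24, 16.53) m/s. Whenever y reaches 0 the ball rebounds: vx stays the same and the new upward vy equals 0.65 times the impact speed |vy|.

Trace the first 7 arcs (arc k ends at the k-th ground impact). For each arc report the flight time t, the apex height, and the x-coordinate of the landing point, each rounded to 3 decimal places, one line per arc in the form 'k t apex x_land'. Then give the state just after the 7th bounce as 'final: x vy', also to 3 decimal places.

1 3.853 24.192 31.746
2 2.860 10.221 55.308
3 1.859 4.318 70.624
4 1.208 1.825 80.579
5 0.785 0.771 87.050
6 0.510 0.326 91.256
7 0.332 0.138 93.990
final: 93.990 1.078

Arc 1: start y=10.530, vy=16.530 → t=3.853, apex=24.192, x_land=31.746, impact vy=-21.996
  bounce: vy ← 0.65·21.996 = 14.298
Arc 2: start y=0.000, vy=14.298 → t=2.860, apex=10.221, x_land=55.308, impact vy=-14.298
  bounce: vy ← 0.65·14.298 = 9.293
Arc 3: start y=0.000, vy=9.293 → t=1.859, apex=4.318, x_land=70.624, impact vy=-9.293
  bounce: vy ← 0.65·9.293 = 6.041
Arc 4: start y=0.000, vy=6.041 → t=1.208, apex=1.825, x_land=80.579, impact vy=-6.041
  bounce: vy ← 0.65·6.041 = 3.926
Arc 5: start y=0.000, vy=3.926 → t=0.785, apex=0.771, x_land=87.050, impact vy=-3.926
  bounce: vy ← 0.65·3.926 = 2.552
Arc 6: start y=0.000, vy=2.552 → t=0.510, apex=0.326, x_land=91.256, impact vy=-2.552
  bounce: vy ← 0.65·2.552 = 1.659
Arc 7: start y=0.000, vy=1.659 → t=0.332, apex=0.138, x_land=93.990, impact vy=-1.659
  bounce: vy ← 0.65·1.659 = 1.078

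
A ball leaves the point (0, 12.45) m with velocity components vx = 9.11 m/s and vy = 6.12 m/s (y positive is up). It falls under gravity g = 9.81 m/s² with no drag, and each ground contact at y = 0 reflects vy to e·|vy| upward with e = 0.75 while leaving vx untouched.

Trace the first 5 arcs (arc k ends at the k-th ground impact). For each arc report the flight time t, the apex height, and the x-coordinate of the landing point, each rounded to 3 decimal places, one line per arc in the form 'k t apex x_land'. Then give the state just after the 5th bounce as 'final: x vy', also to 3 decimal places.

1 2.335 14.359 21.270
2 2.566 8.077 44.651
3 1.925 4.543 62.186
4 1.444 2.556 75.337
5 1.083 1.438 85.201
final: 85.201 3.983

Arc 1: start y=12.450, vy=6.120 → t=2.335, apex=14.359, x_land=21.270, impact vy=-16.785
  bounce: vy ← 0.75·16.785 = 12.588
Arc 2: start y=0.000, vy=12.588 → t=2.566, apex=8.077, x_land=44.651, impact vy=-12.588
  bounce: vy ← 0.75·12.588 = 9.441
Arc 3: start y=0.000, vy=9.441 → t=1.925, apex=4.543, x_land=62.186, impact vy=-9.441
  bounce: vy ← 0.75·9.441 = 7.081
Arc 4: start y=0.000, vy=7.081 → t=1.444, apex=2.556, x_land=75.337, impact vy=-7.081
  bounce: vy ← 0.75·7.081 = 5.311
Arc 5: start y=0.000, vy=5.311 → t=1.083, apex=1.438, x_land=85.201, impact vy=-5.311
  bounce: vy ← 0.75·5.311 = 3.983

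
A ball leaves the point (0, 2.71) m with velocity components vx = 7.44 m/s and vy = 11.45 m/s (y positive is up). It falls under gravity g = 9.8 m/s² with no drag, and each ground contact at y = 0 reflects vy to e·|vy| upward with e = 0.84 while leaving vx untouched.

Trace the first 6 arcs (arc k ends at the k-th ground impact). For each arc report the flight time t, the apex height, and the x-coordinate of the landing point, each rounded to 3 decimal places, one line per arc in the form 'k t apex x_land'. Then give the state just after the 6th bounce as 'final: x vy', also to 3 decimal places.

1 2.553 9.399 18.997
2 2.327 6.632 36.308
3 1.954 4.679 50.849
4 1.642 3.302 63.064
5 1.379 2.330 73.324
6 1.158 1.644 81.943
final: 81.943 4.768

Arc 1: start y=2.710, vy=11.450 → t=2.553, apex=9.399, x_land=18.997, impact vy=-13.573
  bounce: vy ← 0.84·13.573 = 11.401
Arc 2: start y=0.000, vy=11.401 → t=2.327, apex=6.632, x_land=36.308, impact vy=-11.401
  bounce: vy ← 0.84·11.401 = 9.577
Arc 3: start y=0.000, vy=9.577 → t=1.954, apex=4.679, x_land=50.849, impact vy=-9.577
  bounce: vy ← 0.84·9.577 = 8.045
Arc 4: start y=0.000, vy=8.045 → t=1.642, apex=3.302, x_land=63.064, impact vy=-8.045
  bounce: vy ← 0.84·8.045 = 6.757
Arc 5: start y=0.000, vy=6.757 → t=1.379, apex=2.330, x_land=73.324, impact vy=-6.757
  bounce: vy ← 0.84·6.757 = 5.676
Arc 6: start y=0.000, vy=5.676 → t=1.158, apex=1.644, x_land=81.943, impact vy=-5.676
  bounce: vy ← 0.84·5.676 = 4.768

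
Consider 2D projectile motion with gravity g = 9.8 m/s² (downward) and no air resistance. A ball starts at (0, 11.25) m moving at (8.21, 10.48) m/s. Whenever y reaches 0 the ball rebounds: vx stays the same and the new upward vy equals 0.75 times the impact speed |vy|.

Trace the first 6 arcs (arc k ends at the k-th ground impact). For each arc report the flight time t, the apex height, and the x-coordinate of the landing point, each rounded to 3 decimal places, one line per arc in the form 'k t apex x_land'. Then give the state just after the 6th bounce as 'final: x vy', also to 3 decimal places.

1 2.924 16.854 24.006
2 2.782 9.480 46.845
3 2.086 5.333 63.975
4 1.565 3.000 76.822
5 1.174 1.687 86.457
6 0.880 0.949 93.684
final: 93.684 3.235

Arc 1: start y=11.250, vy=10.480 → t=2.924, apex=16.854, x_land=24.006, impact vy=-18.175
  bounce: vy ← 0.75·18.175 = 13.631
Arc 2: start y=0.000, vy=13.631 → t=2.782, apex=9.480, x_land=46.845, impact vy=-13.631
  bounce: vy ← 0.75·13.631 = 10.223
Arc 3: start y=0.000, vy=10.223 → t=2.086, apex=5.333, x_land=63.975, impact vy=-10.223
  bounce: vy ← 0.75·10.223 = 7.668
Arc 4: start y=0.000, vy=7.668 → t=1.565, apex=3.000, x_land=76.822, impact vy=-7.668
  bounce: vy ← 0.75·7.668 = 5.751
Arc 5: start y=0.000, vy=5.751 → t=1.174, apex=1.687, x_land=86.457, impact vy=-5.751
  bounce: vy ← 0.75·5.751 = 4.313
Arc 6: start y=0.000, vy=4.313 → t=0.880, apex=0.949, x_land=93.684, impact vy=-4.313
  bounce: vy ← 0.75·4.313 = 3.235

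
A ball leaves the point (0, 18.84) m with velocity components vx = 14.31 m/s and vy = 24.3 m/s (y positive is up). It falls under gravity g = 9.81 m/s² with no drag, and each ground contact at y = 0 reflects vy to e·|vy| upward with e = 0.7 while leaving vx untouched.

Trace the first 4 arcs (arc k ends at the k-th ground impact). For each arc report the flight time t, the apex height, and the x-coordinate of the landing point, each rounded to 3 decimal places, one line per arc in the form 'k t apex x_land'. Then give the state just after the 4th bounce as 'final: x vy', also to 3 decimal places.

1 5.636 48.936 80.647
2 4.422 23.979 143.926
3 3.095 11.750 188.222
4 2.167 5.757 219.229
final: 219.229 7.440

Arc 1: start y=18.840, vy=24.300 → t=5.636, apex=48.936, x_land=80.647, impact vy=-30.986
  bounce: vy ← 0.7·30.986 = 21.690
Arc 2: start y=0.000, vy=21.690 → t=4.422, apex=23.979, x_land=143.926, impact vy=-21.690
  bounce: vy ← 0.7·21.690 = 15.183
Arc 3: start y=0.000, vy=15.183 → t=3.095, apex=11.750, x_land=188.222, impact vy=-15.183
  bounce: vy ← 0.7·15.183 = 10.628
Arc 4: start y=0.000, vy=10.628 → t=2.167, apex=5.757, x_land=219.229, impact vy=-10.628
  bounce: vy ← 0.7·10.628 = 7.440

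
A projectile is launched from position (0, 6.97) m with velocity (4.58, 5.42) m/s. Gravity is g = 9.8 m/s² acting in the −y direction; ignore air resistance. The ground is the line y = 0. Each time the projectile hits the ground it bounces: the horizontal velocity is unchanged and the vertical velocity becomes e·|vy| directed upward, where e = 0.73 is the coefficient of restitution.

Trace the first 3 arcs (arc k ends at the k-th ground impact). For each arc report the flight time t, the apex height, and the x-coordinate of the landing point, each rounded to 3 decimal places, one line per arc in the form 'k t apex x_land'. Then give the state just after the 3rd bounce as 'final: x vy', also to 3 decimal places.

Arc 1: start y=6.970, vy=5.420 → t=1.868, apex=8.469, x_land=8.554, impact vy=-12.884
  bounce: vy ← 0.73·12.884 = 9.405
Arc 2: start y=0.000, vy=9.405 → t=1.919, apex=4.513, x_land=17.345, impact vy=-9.405
  bounce: vy ← 0.73·9.405 = 6.866
Arc 3: start y=0.000, vy=6.866 → t=1.401, apex=2.405, x_land=23.762, impact vy=-6.866
  bounce: vy ← 0.73·6.866 = 5.012

1 1.868 8.469 8.554
2 1.919 4.513 17.345
3 1.401 2.405 23.762
final: 23.762 5.012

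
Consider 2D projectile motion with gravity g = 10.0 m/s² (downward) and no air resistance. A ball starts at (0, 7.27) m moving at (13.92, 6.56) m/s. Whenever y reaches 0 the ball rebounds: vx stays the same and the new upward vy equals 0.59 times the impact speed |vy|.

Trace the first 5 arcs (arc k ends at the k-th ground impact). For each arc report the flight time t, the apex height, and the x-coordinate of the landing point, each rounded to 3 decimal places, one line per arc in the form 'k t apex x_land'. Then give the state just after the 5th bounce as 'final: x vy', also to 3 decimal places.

Arc 1: start y=7.270, vy=6.560 → t=2.029, apex=9.422, x_land=28.240, impact vy=-13.727
  bounce: vy ← 0.59·13.727 = 8.099
Arc 2: start y=0.000, vy=8.099 → t=1.620, apex=3.280, x_land=50.787, impact vy=-8.099
  bounce: vy ← 0.59·8.099 = 4.778
Arc 3: start y=0.000, vy=4.778 → t=0.956, apex=1.142, x_land=64.090, impact vy=-4.778
  bounce: vy ← 0.59·4.778 = 2.819
Arc 4: start y=0.000, vy=2.819 → t=0.564, apex=0.397, x_land=71.939, impact vy=-2.819
  bounce: vy ← 0.59·2.819 = 1.663
Arc 5: start y=0.000, vy=1.663 → t=0.333, apex=0.138, x_land=76.570, impact vy=-1.663
  bounce: vy ← 0.59·1.663 = 0.981

1 2.029 9.422 28.240
2 1.620 3.280 50.787
3 0.956 1.142 64.090
4 0.564 0.397 71.939
5 0.333 0.138 76.570
final: 76.570 0.981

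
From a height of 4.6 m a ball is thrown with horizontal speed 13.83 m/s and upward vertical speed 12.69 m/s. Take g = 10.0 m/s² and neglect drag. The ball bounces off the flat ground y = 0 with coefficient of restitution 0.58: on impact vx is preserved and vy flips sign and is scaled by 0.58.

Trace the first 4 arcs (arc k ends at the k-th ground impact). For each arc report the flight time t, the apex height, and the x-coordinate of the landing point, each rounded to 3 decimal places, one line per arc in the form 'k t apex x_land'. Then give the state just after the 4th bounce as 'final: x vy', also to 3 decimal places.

Arc 1: start y=4.600, vy=12.690 → t=2.860, apex=12.652, x_land=39.550, impact vy=-15.907
  bounce: vy ← 0.58·15.907 = 9.226
Arc 2: start y=0.000, vy=9.226 → t=1.845, apex=4.256, x_land=65.069, impact vy=-9.226
  bounce: vy ← 0.58·9.226 = 5.351
Arc 3: start y=0.000, vy=5.351 → t=1.070, apex=1.432, x_land=79.871, impact vy=-5.351
  bounce: vy ← 0.58·5.351 = 3.104
Arc 4: start y=0.000, vy=3.104 → t=0.621, apex=0.482, x_land=88.455, impact vy=-3.104
  bounce: vy ← 0.58·3.104 = 1.800

1 2.860 12.652 39.550
2 1.845 4.256 65.069
3 1.070 1.432 79.871
4 0.621 0.482 88.455
final: 88.455 1.800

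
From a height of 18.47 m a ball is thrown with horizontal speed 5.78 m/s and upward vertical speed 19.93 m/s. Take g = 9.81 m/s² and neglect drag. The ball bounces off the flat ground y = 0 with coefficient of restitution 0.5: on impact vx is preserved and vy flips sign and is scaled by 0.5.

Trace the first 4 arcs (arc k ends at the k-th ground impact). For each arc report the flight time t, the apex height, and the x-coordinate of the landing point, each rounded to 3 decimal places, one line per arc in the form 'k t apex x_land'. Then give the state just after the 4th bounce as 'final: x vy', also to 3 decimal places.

Arc 1: start y=18.470, vy=19.930 → t=4.841, apex=38.715, x_land=27.981, impact vy=-27.561
  bounce: vy ← 0.5·27.561 = 13.780
Arc 2: start y=0.000, vy=13.780 → t=2.809, apex=9.679, x_land=44.220, impact vy=-13.780
  bounce: vy ← 0.5·13.780 = 6.890
Arc 3: start y=0.000, vy=6.890 → t=1.405, apex=2.420, x_land=52.339, impact vy=-6.890
  bounce: vy ← 0.5·6.890 = 3.445
Arc 4: start y=0.000, vy=3.445 → t=0.702, apex=0.605, x_land=56.399, impact vy=-3.445
  bounce: vy ← 0.5·3.445 = 1.723

1 4.841 38.715 27.981
2 2.809 9.679 44.220
3 1.405 2.420 52.339
4 0.702 0.605 56.399
final: 56.399 1.723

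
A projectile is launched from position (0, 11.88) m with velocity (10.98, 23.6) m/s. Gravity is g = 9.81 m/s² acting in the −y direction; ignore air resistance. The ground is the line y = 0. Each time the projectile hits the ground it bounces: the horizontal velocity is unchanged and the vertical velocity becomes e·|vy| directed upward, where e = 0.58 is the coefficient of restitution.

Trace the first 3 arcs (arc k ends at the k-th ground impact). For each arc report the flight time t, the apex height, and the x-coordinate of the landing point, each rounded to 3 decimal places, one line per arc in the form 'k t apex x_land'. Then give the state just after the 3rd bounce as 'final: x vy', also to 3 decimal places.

1 5.271 40.267 57.875
2 3.324 13.546 94.368
3 1.928 4.557 115.535
final: 115.535 5.484

Arc 1: start y=11.880, vy=23.600 → t=5.271, apex=40.267, x_land=57.875, impact vy=-28.108
  bounce: vy ← 0.58·28.108 = 16.302
Arc 2: start y=0.000, vy=16.302 → t=3.324, apex=13.546, x_land=94.368, impact vy=-16.302
  bounce: vy ← 0.58·16.302 = 9.455
Arc 3: start y=0.000, vy=9.455 → t=1.928, apex=4.557, x_land=115.535, impact vy=-9.455
  bounce: vy ← 0.58·9.455 = 5.484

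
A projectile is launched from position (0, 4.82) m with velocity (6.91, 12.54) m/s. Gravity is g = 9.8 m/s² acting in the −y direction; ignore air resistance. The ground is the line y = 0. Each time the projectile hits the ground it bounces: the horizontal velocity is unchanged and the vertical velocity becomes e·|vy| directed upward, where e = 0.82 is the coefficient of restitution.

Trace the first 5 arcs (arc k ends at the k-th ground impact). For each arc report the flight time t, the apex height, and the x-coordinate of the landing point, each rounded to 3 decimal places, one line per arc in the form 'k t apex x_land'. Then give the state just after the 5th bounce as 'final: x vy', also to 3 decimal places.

Arc 1: start y=4.820, vy=12.540 → t=2.899, apex=12.843, x_land=20.029, impact vy=-15.866
  bounce: vy ← 0.82·15.866 = 13.010
Arc 2: start y=0.000, vy=13.010 → t=2.655, apex=8.636, x_land=38.376, impact vy=-13.010
  bounce: vy ← 0.82·13.010 = 10.668
Arc 3: start y=0.000, vy=10.668 → t=2.177, apex=5.807, x_land=53.420, impact vy=-10.668
  bounce: vy ← 0.82·10.668 = 8.748
Arc 4: start y=0.000, vy=8.748 → t=1.785, apex=3.904, x_land=65.756, impact vy=-8.748
  bounce: vy ← 0.82·8.748 = 7.173
Arc 5: start y=0.000, vy=7.173 → t=1.464, apex=2.625, x_land=75.872, impact vy=-7.173
  bounce: vy ← 0.82·7.173 = 5.882

1 2.899 12.843 20.029
2 2.655 8.636 38.376
3 2.177 5.807 53.420
4 1.785 3.904 65.756
5 1.464 2.625 75.872
final: 75.872 5.882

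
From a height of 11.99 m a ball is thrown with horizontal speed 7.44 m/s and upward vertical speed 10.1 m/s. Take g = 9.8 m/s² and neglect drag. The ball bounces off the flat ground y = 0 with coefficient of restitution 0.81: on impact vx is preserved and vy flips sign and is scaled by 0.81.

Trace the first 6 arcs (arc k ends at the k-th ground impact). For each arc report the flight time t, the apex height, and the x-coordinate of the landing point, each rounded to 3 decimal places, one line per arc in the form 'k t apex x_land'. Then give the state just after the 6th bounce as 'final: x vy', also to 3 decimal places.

1 2.904 17.195 21.605
2 3.035 11.281 44.183
3 2.458 7.402 62.471
4 1.991 4.856 77.284
5 1.613 3.186 89.283
6 1.306 2.090 99.002
final: 99.002 5.185

Arc 1: start y=11.990, vy=10.100 → t=2.904, apex=17.195, x_land=21.605, impact vy=-18.358
  bounce: vy ← 0.81·18.358 = 14.870
Arc 2: start y=0.000, vy=14.870 → t=3.035, apex=11.281, x_land=44.183, impact vy=-14.870
  bounce: vy ← 0.81·14.870 = 12.045
Arc 3: start y=0.000, vy=12.045 → t=2.458, apex=7.402, x_land=62.471, impact vy=-12.045
  bounce: vy ← 0.81·12.045 = 9.756
Arc 4: start y=0.000, vy=9.756 → t=1.991, apex=4.856, x_land=77.284, impact vy=-9.756
  bounce: vy ← 0.81·9.756 = 7.902
Arc 5: start y=0.000, vy=7.902 → t=1.613, apex=3.186, x_land=89.283, impact vy=-7.902
  bounce: vy ← 0.81·7.902 = 6.401
Arc 6: start y=0.000, vy=6.401 → t=1.306, apex=2.090, x_land=99.002, impact vy=-6.401
  bounce: vy ← 0.81·6.401 = 5.185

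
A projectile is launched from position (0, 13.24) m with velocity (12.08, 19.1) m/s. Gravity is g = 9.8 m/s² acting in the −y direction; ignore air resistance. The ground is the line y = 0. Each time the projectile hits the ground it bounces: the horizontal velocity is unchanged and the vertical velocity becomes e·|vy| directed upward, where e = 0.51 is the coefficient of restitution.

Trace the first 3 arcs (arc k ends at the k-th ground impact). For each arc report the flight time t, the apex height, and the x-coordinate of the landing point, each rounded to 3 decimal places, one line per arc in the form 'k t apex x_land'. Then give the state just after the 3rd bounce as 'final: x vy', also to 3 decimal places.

Arc 1: start y=13.240, vy=19.100 → t=4.499, apex=31.853, x_land=54.343, impact vy=-24.986
  bounce: vy ← 0.51·24.986 = 12.743
Arc 2: start y=0.000, vy=12.743 → t=2.601, apex=8.285, x_land=85.758, impact vy=-12.743
  bounce: vy ← 0.51·12.743 = 6.499
Arc 3: start y=0.000, vy=6.499 → t=1.326, apex=2.155, x_land=101.780, impact vy=-6.499
  bounce: vy ← 0.51·6.499 = 3.314

1 4.499 31.853 54.343
2 2.601 8.285 85.758
3 1.326 2.155 101.780
final: 101.780 3.314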